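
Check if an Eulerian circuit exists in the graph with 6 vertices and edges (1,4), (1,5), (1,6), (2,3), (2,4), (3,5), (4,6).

Step 1: Find the degree of each vertex:
  deg(1) = 3
  deg(2) = 2
  deg(3) = 2
  deg(4) = 3
  deg(5) = 2
  deg(6) = 2

Step 2: Count vertices with odd degree:
  Odd-degree vertices: 1, 4 (2 total)

Step 3: Apply Euler's theorem:
  - Eulerian circuit exists iff graph is connected and all vertices have even degree
  - Eulerian path exists iff graph is connected and has 0 or 2 odd-degree vertices

Graph is connected with exactly 2 odd-degree vertices (1, 4).
Eulerian path exists (starting and ending at the odd-degree vertices), but no Eulerian circuit.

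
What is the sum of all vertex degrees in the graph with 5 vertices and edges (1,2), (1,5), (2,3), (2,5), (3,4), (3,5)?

Step 1: Count edges incident to each vertex:
  deg(1) = 2 (neighbors: 2, 5)
  deg(2) = 3 (neighbors: 1, 3, 5)
  deg(3) = 3 (neighbors: 2, 4, 5)
  deg(4) = 1 (neighbors: 3)
  deg(5) = 3 (neighbors: 1, 2, 3)

Step 2: Sum all degrees:
  2 + 3 + 3 + 1 + 3 = 12

Verification: sum of degrees = 2 * |E| = 2 * 6 = 12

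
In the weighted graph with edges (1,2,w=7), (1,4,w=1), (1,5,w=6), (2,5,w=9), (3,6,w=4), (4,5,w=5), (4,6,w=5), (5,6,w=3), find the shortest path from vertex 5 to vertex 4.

Step 1: Build adjacency list with weights:
  1: 2(w=7), 4(w=1), 5(w=6)
  2: 1(w=7), 5(w=9)
  3: 6(w=4)
  4: 1(w=1), 5(w=5), 6(w=5)
  5: 1(w=6), 2(w=9), 4(w=5), 6(w=3)
  6: 3(w=4), 4(w=5), 5(w=3)

Step 2: Apply Dijkstra's algorithm from vertex 5:
  Visit vertex 5 (distance=0)
    Update dist[1] = 6
    Update dist[2] = 9
    Update dist[4] = 5
    Update dist[6] = 3
  Visit vertex 6 (distance=3)
    Update dist[3] = 7
  Visit vertex 4 (distance=5)

Step 3: Shortest path: 5 -> 4
Total weight: 5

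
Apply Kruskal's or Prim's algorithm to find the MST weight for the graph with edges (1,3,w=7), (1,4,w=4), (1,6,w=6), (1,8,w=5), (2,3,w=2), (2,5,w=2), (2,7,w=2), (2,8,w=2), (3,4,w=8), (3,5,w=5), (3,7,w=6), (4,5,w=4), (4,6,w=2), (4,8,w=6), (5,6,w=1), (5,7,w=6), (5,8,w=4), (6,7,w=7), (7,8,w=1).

Apply Kruskal's algorithm (sort edges by weight, add if no cycle):

Sorted edges by weight:
  (5,6) w=1
  (7,8) w=1
  (2,5) w=2
  (2,3) w=2
  (2,7) w=2
  (2,8) w=2
  (4,6) w=2
  (1,4) w=4
  (4,5) w=4
  (5,8) w=4
  (1,8) w=5
  (3,5) w=5
  (1,6) w=6
  (3,7) w=6
  (4,8) w=6
  (5,7) w=6
  (1,3) w=7
  (6,7) w=7
  (3,4) w=8

Add edge (5,6) w=1 -- no cycle. Running total: 1
Add edge (7,8) w=1 -- no cycle. Running total: 2
Add edge (2,5) w=2 -- no cycle. Running total: 4
Add edge (2,3) w=2 -- no cycle. Running total: 6
Add edge (2,7) w=2 -- no cycle. Running total: 8
Skip edge (2,8) w=2 -- would create cycle
Add edge (4,6) w=2 -- no cycle. Running total: 10
Add edge (1,4) w=4 -- no cycle. Running total: 14

MST edges: (5,6,w=1), (7,8,w=1), (2,5,w=2), (2,3,w=2), (2,7,w=2), (4,6,w=2), (1,4,w=4)
Total MST weight: 1 + 1 + 2 + 2 + 2 + 2 + 4 = 14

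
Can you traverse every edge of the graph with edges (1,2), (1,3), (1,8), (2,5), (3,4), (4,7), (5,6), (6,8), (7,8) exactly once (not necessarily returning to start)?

Step 1: Find the degree of each vertex:
  deg(1) = 3
  deg(2) = 2
  deg(3) = 2
  deg(4) = 2
  deg(5) = 2
  deg(6) = 2
  deg(7) = 2
  deg(8) = 3

Step 2: Count vertices with odd degree:
  Odd-degree vertices: 1, 8 (2 total)

Step 3: Apply Euler's theorem:
  - Eulerian circuit exists iff graph is connected and all vertices have even degree
  - Eulerian path exists iff graph is connected and has 0 or 2 odd-degree vertices

Graph is connected with exactly 2 odd-degree vertices (1, 8).
Eulerian path exists (starting and ending at the odd-degree vertices), but no Eulerian circuit.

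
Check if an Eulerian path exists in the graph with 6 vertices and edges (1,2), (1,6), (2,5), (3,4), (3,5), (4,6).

Step 1: Find the degree of each vertex:
  deg(1) = 2
  deg(2) = 2
  deg(3) = 2
  deg(4) = 2
  deg(5) = 2
  deg(6) = 2

Step 2: Count vertices with odd degree:
  All vertices have even degree (0 odd-degree vertices)

Step 3: Apply Euler's theorem:
  - Eulerian circuit exists iff graph is connected and all vertices have even degree
  - Eulerian path exists iff graph is connected and has 0 or 2 odd-degree vertices

Graph is connected with 0 odd-degree vertices.
Both Eulerian circuit and Eulerian path exist.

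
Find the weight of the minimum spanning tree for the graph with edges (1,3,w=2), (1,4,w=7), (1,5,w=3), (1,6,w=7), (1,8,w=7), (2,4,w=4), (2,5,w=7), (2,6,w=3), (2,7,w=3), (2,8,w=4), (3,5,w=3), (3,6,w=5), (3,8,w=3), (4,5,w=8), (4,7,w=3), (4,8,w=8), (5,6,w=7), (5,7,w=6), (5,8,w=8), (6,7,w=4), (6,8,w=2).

Apply Kruskal's algorithm (sort edges by weight, add if no cycle):

Sorted edges by weight:
  (1,3) w=2
  (6,8) w=2
  (1,5) w=3
  (2,6) w=3
  (2,7) w=3
  (3,5) w=3
  (3,8) w=3
  (4,7) w=3
  (2,4) w=4
  (2,8) w=4
  (6,7) w=4
  (3,6) w=5
  (5,7) w=6
  (1,4) w=7
  (1,6) w=7
  (1,8) w=7
  (2,5) w=7
  (5,6) w=7
  (4,5) w=8
  (4,8) w=8
  (5,8) w=8

Add edge (1,3) w=2 -- no cycle. Running total: 2
Add edge (6,8) w=2 -- no cycle. Running total: 4
Add edge (1,5) w=3 -- no cycle. Running total: 7
Add edge (2,6) w=3 -- no cycle. Running total: 10
Add edge (2,7) w=3 -- no cycle. Running total: 13
Skip edge (3,5) w=3 -- would create cycle
Add edge (3,8) w=3 -- no cycle. Running total: 16
Add edge (4,7) w=3 -- no cycle. Running total: 19

MST edges: (1,3,w=2), (6,8,w=2), (1,5,w=3), (2,6,w=3), (2,7,w=3), (3,8,w=3), (4,7,w=3)
Total MST weight: 2 + 2 + 3 + 3 + 3 + 3 + 3 = 19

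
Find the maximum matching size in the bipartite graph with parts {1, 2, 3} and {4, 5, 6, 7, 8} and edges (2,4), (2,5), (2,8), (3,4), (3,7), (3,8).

Step 1: List the neighbors of each left vertex:
  1: (none)
  2: 4, 5, 8
  3: 4, 7, 8

Step 2: Greedily match left vertices, then look for augmenting paths:
  Match 2 -- 4
  Match 3 -- 7
  No augmenting path remains.

Step 3: Verify this is maximum:
  Matching has size 2. The vertex set {2, 3} covers every edge and has size 2; any matching has at most one edge per cover vertex, so 2 is maximum (König's theorem).

Maximum matching: {(2,4), (3,7)}
Size: 2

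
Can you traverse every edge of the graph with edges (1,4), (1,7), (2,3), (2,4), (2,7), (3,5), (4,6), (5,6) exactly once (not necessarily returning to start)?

Step 1: Find the degree of each vertex:
  deg(1) = 2
  deg(2) = 3
  deg(3) = 2
  deg(4) = 3
  deg(5) = 2
  deg(6) = 2
  deg(7) = 2

Step 2: Count vertices with odd degree:
  Odd-degree vertices: 2, 4 (2 total)

Step 3: Apply Euler's theorem:
  - Eulerian circuit exists iff graph is connected and all vertices have even degree
  - Eulerian path exists iff graph is connected and has 0 or 2 odd-degree vertices

Graph is connected with exactly 2 odd-degree vertices (2, 4).
Eulerian path exists (starting and ending at the odd-degree vertices), but no Eulerian circuit.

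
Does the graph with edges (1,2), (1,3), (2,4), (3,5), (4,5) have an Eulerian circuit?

Step 1: Find the degree of each vertex:
  deg(1) = 2
  deg(2) = 2
  deg(3) = 2
  deg(4) = 2
  deg(5) = 2

Step 2: Count vertices with odd degree:
  All vertices have even degree (0 odd-degree vertices)

Step 3: Apply Euler's theorem:
  - Eulerian circuit exists iff graph is connected and all vertices have even degree
  - Eulerian path exists iff graph is connected and has 0 or 2 odd-degree vertices

Graph is connected with 0 odd-degree vertices.
Both Eulerian circuit and Eulerian path exist.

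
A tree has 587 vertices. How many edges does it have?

A tree on n vertices always has exactly n - 1 edges.
For n = 587: edges = 587 - 1 = 586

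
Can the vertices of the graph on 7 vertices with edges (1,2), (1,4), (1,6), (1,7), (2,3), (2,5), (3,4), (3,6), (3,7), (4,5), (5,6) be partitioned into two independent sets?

Step 1: Attempt 2-coloring using BFS:
  Start at vertex 1, assign color 0
  Color vertex 2 with color 1 (neighbor of 1)
  Color vertex 4 with color 1 (neighbor of 1)
  Color vertex 6 with color 1 (neighbor of 1)
  Color vertex 7 with color 1 (neighbor of 1)
  Color vertex 3 with color 0 (neighbor of 2)
  Color vertex 5 with color 0 (neighbor of 2)

Step 2: 2-coloring succeeded. No conflicts found.
  Set A (color 0): {1, 3, 5}
  Set B (color 1): {2, 4, 6, 7}

The graph is bipartite with partition {1, 3, 5}, {2, 4, 6, 7}.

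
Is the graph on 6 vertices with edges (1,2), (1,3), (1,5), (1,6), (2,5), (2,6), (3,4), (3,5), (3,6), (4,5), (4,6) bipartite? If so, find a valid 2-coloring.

Step 1: Attempt 2-coloring using BFS:
  Start at vertex 1, assign color 0
  Color vertex 2 with color 1 (neighbor of 1)
  Color vertex 3 with color 1 (neighbor of 1)
  Color vertex 5 with color 1 (neighbor of 1)
  Color vertex 6 with color 1 (neighbor of 1)

Step 2: Conflict found! Vertices 2 and 5 are adjacent but have the same color.
This means the graph contains an odd cycle.

The graph is NOT bipartite.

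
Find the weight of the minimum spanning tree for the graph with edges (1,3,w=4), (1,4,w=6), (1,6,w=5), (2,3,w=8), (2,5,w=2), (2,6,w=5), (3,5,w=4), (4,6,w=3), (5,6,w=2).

Apply Kruskal's algorithm (sort edges by weight, add if no cycle):

Sorted edges by weight:
  (2,5) w=2
  (5,6) w=2
  (4,6) w=3
  (1,3) w=4
  (3,5) w=4
  (1,6) w=5
  (2,6) w=5
  (1,4) w=6
  (2,3) w=8

Add edge (2,5) w=2 -- no cycle. Running total: 2
Add edge (5,6) w=2 -- no cycle. Running total: 4
Add edge (4,6) w=3 -- no cycle. Running total: 7
Add edge (1,3) w=4 -- no cycle. Running total: 11
Add edge (3,5) w=4 -- no cycle. Running total: 15

MST edges: (2,5,w=2), (5,6,w=2), (4,6,w=3), (1,3,w=4), (3,5,w=4)
Total MST weight: 2 + 2 + 3 + 4 + 4 = 15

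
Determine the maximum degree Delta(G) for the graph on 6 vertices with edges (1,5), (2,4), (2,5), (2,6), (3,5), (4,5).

Step 1: Count edges incident to each vertex:
  deg(1) = 1 (neighbors: 5)
  deg(2) = 3 (neighbors: 4, 5, 6)
  deg(3) = 1 (neighbors: 5)
  deg(4) = 2 (neighbors: 2, 5)
  deg(5) = 4 (neighbors: 1, 2, 3, 4)
  deg(6) = 1 (neighbors: 2)

Step 2: Find maximum:
  max(1, 3, 1, 2, 4, 1) = 4 (vertex 5)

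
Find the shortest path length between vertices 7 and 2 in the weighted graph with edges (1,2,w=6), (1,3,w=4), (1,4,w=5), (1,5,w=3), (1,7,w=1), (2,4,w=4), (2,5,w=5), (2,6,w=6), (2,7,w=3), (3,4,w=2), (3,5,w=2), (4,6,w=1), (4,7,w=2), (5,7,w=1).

Step 1: Build adjacency list with weights:
  1: 2(w=6), 3(w=4), 4(w=5), 5(w=3), 7(w=1)
  2: 1(w=6), 4(w=4), 5(w=5), 6(w=6), 7(w=3)
  3: 1(w=4), 4(w=2), 5(w=2)
  4: 1(w=5), 2(w=4), 3(w=2), 6(w=1), 7(w=2)
  5: 1(w=3), 2(w=5), 3(w=2), 7(w=1)
  6: 2(w=6), 4(w=1)
  7: 1(w=1), 2(w=3), 4(w=2), 5(w=1)

Step 2: Apply Dijkstra's algorithm from vertex 7:
  Visit vertex 7 (distance=0)
    Update dist[1] = 1
    Update dist[2] = 3
    Update dist[4] = 2
    Update dist[5] = 1
  Visit vertex 1 (distance=1)
    Update dist[3] = 5
  Visit vertex 5 (distance=1)
    Update dist[3] = 3
  Visit vertex 4 (distance=2)
    Update dist[6] = 3
  Visit vertex 2 (distance=3)

Step 3: Shortest path: 7 -> 2
Total weight: 3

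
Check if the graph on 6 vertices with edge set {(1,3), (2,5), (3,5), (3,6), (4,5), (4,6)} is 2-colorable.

Step 1: Attempt 2-coloring using BFS:
  Start at vertex 1, assign color 0
  Color vertex 3 with color 1 (neighbor of 1)
  Color vertex 5 with color 0 (neighbor of 3)
  Color vertex 6 with color 0 (neighbor of 3)
  Color vertex 2 with color 1 (neighbor of 5)
  Color vertex 4 with color 1 (neighbor of 5)

Step 2: 2-coloring succeeded. No conflicts found.
  Set A (color 0): {1, 5, 6}
  Set B (color 1): {2, 3, 4}

The graph is bipartite with partition {1, 5, 6}, {2, 3, 4}.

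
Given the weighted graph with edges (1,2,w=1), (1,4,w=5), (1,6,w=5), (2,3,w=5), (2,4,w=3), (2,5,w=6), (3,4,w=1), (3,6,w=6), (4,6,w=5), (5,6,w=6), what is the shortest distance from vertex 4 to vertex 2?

Step 1: Build adjacency list with weights:
  1: 2(w=1), 4(w=5), 6(w=5)
  2: 1(w=1), 3(w=5), 4(w=3), 5(w=6)
  3: 2(w=5), 4(w=1), 6(w=6)
  4: 1(w=5), 2(w=3), 3(w=1), 6(w=5)
  5: 2(w=6), 6(w=6)
  6: 1(w=5), 3(w=6), 4(w=5), 5(w=6)

Step 2: Apply Dijkstra's algorithm from vertex 4:
  Visit vertex 4 (distance=0)
    Update dist[1] = 5
    Update dist[2] = 3
    Update dist[3] = 1
    Update dist[6] = 5
  Visit vertex 3 (distance=1)
  Visit vertex 2 (distance=3)
    Update dist[1] = 4
    Update dist[5] = 9

Step 3: Shortest path: 4 -> 2
Total weight: 3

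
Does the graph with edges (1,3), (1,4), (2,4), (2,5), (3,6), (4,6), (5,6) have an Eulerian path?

Step 1: Find the degree of each vertex:
  deg(1) = 2
  deg(2) = 2
  deg(3) = 2
  deg(4) = 3
  deg(5) = 2
  deg(6) = 3

Step 2: Count vertices with odd degree:
  Odd-degree vertices: 4, 6 (2 total)

Step 3: Apply Euler's theorem:
  - Eulerian circuit exists iff graph is connected and all vertices have even degree
  - Eulerian path exists iff graph is connected and has 0 or 2 odd-degree vertices

Graph is connected with exactly 2 odd-degree vertices (4, 6).
Eulerian path exists (starting and ending at the odd-degree vertices), but no Eulerian circuit.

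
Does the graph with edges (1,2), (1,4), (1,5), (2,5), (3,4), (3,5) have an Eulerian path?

Step 1: Find the degree of each vertex:
  deg(1) = 3
  deg(2) = 2
  deg(3) = 2
  deg(4) = 2
  deg(5) = 3

Step 2: Count vertices with odd degree:
  Odd-degree vertices: 1, 5 (2 total)

Step 3: Apply Euler's theorem:
  - Eulerian circuit exists iff graph is connected and all vertices have even degree
  - Eulerian path exists iff graph is connected and has 0 or 2 odd-degree vertices

Graph is connected with exactly 2 odd-degree vertices (1, 5).
Eulerian path exists (starting and ending at the odd-degree vertices), but no Eulerian circuit.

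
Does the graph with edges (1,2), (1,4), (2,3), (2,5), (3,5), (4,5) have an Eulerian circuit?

Step 1: Find the degree of each vertex:
  deg(1) = 2
  deg(2) = 3
  deg(3) = 2
  deg(4) = 2
  deg(5) = 3

Step 2: Count vertices with odd degree:
  Odd-degree vertices: 2, 5 (2 total)

Step 3: Apply Euler's theorem:
  - Eulerian circuit exists iff graph is connected and all vertices have even degree
  - Eulerian path exists iff graph is connected and has 0 or 2 odd-degree vertices

Graph is connected with exactly 2 odd-degree vertices (2, 5).
Eulerian path exists (starting and ending at the odd-degree vertices), but no Eulerian circuit.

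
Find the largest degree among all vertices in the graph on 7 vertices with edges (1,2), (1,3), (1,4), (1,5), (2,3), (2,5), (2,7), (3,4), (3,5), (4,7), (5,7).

Step 1: Count edges incident to each vertex:
  deg(1) = 4 (neighbors: 2, 3, 4, 5)
  deg(2) = 4 (neighbors: 1, 3, 5, 7)
  deg(3) = 4 (neighbors: 1, 2, 4, 5)
  deg(4) = 3 (neighbors: 1, 3, 7)
  deg(5) = 4 (neighbors: 1, 2, 3, 7)
  deg(6) = 0 (neighbors: none)
  deg(7) = 3 (neighbors: 2, 4, 5)

Step 2: Find maximum:
  max(4, 4, 4, 3, 4, 0, 3) = 4 (vertex 1)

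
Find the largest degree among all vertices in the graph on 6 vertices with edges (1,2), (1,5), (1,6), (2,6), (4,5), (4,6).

Step 1: Count edges incident to each vertex:
  deg(1) = 3 (neighbors: 2, 5, 6)
  deg(2) = 2 (neighbors: 1, 6)
  deg(3) = 0 (neighbors: none)
  deg(4) = 2 (neighbors: 5, 6)
  deg(5) = 2 (neighbors: 1, 4)
  deg(6) = 3 (neighbors: 1, 2, 4)

Step 2: Find maximum:
  max(3, 2, 0, 2, 2, 3) = 3 (vertex 1)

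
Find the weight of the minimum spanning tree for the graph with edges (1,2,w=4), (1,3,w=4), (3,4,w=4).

Apply Kruskal's algorithm (sort edges by weight, add if no cycle):

Sorted edges by weight:
  (1,2) w=4
  (1,3) w=4
  (3,4) w=4

Add edge (1,2) w=4 -- no cycle. Running total: 4
Add edge (1,3) w=4 -- no cycle. Running total: 8
Add edge (3,4) w=4 -- no cycle. Running total: 12

MST edges: (1,2,w=4), (1,3,w=4), (3,4,w=4)
Total MST weight: 4 + 4 + 4 = 12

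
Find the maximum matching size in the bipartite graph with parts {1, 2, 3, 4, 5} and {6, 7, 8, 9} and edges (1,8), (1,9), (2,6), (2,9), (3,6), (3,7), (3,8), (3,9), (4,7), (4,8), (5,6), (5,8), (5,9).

Step 1: List the neighbors of each left vertex:
  1: 8, 9
  2: 6, 9
  3: 6, 7, 8, 9
  4: 7, 8
  5: 6, 8, 9

Step 2: Greedily match left vertices, then look for augmenting paths:
  Match 1 -- 8
  Match 2 -- 6
  Match 3 -- 7
  Match 5 -- 9
  No augmenting path remains.

Step 3: Verify this is maximum:
  Matching size 4 = min(|L|, |R|) = min(5, 4), which is an upper bound, so this matching is maximum.

Maximum matching: {(1,8), (2,6), (3,7), (5,9)}
Size: 4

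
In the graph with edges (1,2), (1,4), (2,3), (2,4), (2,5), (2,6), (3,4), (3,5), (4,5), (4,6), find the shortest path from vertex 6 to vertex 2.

Step 1: Build adjacency list:
  1: 2, 4
  2: 1, 3, 4, 5, 6
  3: 2, 4, 5
  4: 1, 2, 3, 5, 6
  5: 2, 3, 4
  6: 2, 4

Step 2: BFS from vertex 6 to find shortest path to 2:
  vertex 2 reached at distance 1

Step 3: Shortest path: 6 -> 2
Path length: 1 edge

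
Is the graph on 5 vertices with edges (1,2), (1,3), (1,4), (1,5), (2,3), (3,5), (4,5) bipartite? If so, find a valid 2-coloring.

Step 1: Attempt 2-coloring using BFS:
  Start at vertex 1, assign color 0
  Color vertex 2 with color 1 (neighbor of 1)
  Color vertex 3 with color 1 (neighbor of 1)
  Color vertex 4 with color 1 (neighbor of 1)
  Color vertex 5 with color 1 (neighbor of 1)

Step 2: Conflict found! Vertices 2 and 3 are adjacent but have the same color.
This means the graph contains an odd cycle.

The graph is NOT bipartite.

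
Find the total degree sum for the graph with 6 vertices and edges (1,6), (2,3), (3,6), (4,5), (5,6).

Step 1: Count edges incident to each vertex:
  deg(1) = 1 (neighbors: 6)
  deg(2) = 1 (neighbors: 3)
  deg(3) = 2 (neighbors: 2, 6)
  deg(4) = 1 (neighbors: 5)
  deg(5) = 2 (neighbors: 4, 6)
  deg(6) = 3 (neighbors: 1, 3, 5)

Step 2: Sum all degrees:
  1 + 1 + 2 + 1 + 2 + 3 = 10

Verification: sum of degrees = 2 * |E| = 2 * 5 = 10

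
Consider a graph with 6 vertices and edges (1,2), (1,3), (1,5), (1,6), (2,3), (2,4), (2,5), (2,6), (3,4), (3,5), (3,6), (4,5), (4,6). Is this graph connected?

Step 1: Build adjacency list from edges:
  1: 2, 3, 5, 6
  2: 1, 3, 4, 5, 6
  3: 1, 2, 4, 5, 6
  4: 2, 3, 5, 6
  5: 1, 2, 3, 4
  6: 1, 2, 3, 4

Step 2: Run BFS/DFS from vertex 1:
  Visited: {1, 2, 3, 5, 6, 4}
  Reached 6 of 6 vertices

Step 3: All 6 vertices reached from vertex 1, so the graph is connected.
Answer: Yes, the graph is connected.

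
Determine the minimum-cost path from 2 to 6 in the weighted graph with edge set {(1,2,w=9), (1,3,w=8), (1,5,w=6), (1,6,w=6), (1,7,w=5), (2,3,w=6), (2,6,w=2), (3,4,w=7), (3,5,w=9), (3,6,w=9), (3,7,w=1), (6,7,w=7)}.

Step 1: Build adjacency list with weights:
  1: 2(w=9), 3(w=8), 5(w=6), 6(w=6), 7(w=5)
  2: 1(w=9), 3(w=6), 6(w=2)
  3: 1(w=8), 2(w=6), 4(w=7), 5(w=9), 6(w=9), 7(w=1)
  4: 3(w=7)
  5: 1(w=6), 3(w=9)
  6: 1(w=6), 2(w=2), 3(w=9), 7(w=7)
  7: 1(w=5), 3(w=1), 6(w=7)

Step 2: Apply Dijkstra's algorithm from vertex 2:
  Visit vertex 2 (distance=0)
    Update dist[1] = 9
    Update dist[3] = 6
    Update dist[6] = 2
  Visit vertex 6 (distance=2)
    Update dist[1] = 8
    Update dist[7] = 9

Step 3: Shortest path: 2 -> 6
Total weight: 2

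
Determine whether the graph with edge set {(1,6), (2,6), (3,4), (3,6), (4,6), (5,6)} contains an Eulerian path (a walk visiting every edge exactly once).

Step 1: Find the degree of each vertex:
  deg(1) = 1
  deg(2) = 1
  deg(3) = 2
  deg(4) = 2
  deg(5) = 1
  deg(6) = 5

Step 2: Count vertices with odd degree:
  Odd-degree vertices: 1, 2, 5, 6 (4 total)

Step 3: Apply Euler's theorem:
  - Eulerian circuit exists iff graph is connected and all vertices have even degree
  - Eulerian path exists iff graph is connected and has 0 or 2 odd-degree vertices

Graph has 4 odd-degree vertices (need 0 or 2).
Neither Eulerian path nor Eulerian circuit exists.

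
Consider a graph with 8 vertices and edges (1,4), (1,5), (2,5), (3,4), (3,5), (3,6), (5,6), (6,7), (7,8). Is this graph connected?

Step 1: Build adjacency list from edges:
  1: 4, 5
  2: 5
  3: 4, 5, 6
  4: 1, 3
  5: 1, 2, 3, 6
  6: 3, 5, 7
  7: 6, 8
  8: 7

Step 2: Run BFS/DFS from vertex 1:
  Visited: {1, 4, 5, 3, 2, 6, 7, 8}
  Reached 8 of 8 vertices

Step 3: All 8 vertices reached from vertex 1, so the graph is connected.
Answer: Yes, the graph is connected.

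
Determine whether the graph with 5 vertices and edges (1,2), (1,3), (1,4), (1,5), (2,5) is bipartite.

Step 1: Attempt 2-coloring using BFS:
  Start at vertex 1, assign color 0
  Color vertex 2 with color 1 (neighbor of 1)
  Color vertex 3 with color 1 (neighbor of 1)
  Color vertex 4 with color 1 (neighbor of 1)
  Color vertex 5 with color 1 (neighbor of 1)

Step 2: Conflict found! Vertices 2 and 5 are adjacent but have the same color.
This means the graph contains an odd cycle.

The graph is NOT bipartite.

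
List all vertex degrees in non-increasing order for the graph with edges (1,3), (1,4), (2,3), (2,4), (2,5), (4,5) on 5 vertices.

Step 1: Count edges incident to each vertex:
  deg(1) = 2 (neighbors: 3, 4)
  deg(2) = 3 (neighbors: 3, 4, 5)
  deg(3) = 2 (neighbors: 1, 2)
  deg(4) = 3 (neighbors: 1, 2, 5)
  deg(5) = 2 (neighbors: 2, 4)

Step 2: Sort degrees in non-increasing order:
  Degrees: [2, 3, 2, 3, 2] -> sorted: [3, 3, 2, 2, 2]

Degree sequence: [3, 3, 2, 2, 2]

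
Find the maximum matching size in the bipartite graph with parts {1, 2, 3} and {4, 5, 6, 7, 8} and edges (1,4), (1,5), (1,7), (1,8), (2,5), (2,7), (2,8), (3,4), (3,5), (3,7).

Step 1: List the neighbors of each left vertex:
  1: 4, 5, 7, 8
  2: 5, 7, 8
  3: 4, 5, 7

Step 2: Greedily match left vertices, then look for augmenting paths:
  Match 1 -- 4
  Match 2 -- 5
  Match 3 -- 7
  No augmenting path remains.

Step 3: Verify this is maximum:
  Matching size 3 = min(|L|, |R|) = min(3, 5), which is an upper bound, so this matching is maximum.

Maximum matching: {(1,4), (2,5), (3,7)}
Size: 3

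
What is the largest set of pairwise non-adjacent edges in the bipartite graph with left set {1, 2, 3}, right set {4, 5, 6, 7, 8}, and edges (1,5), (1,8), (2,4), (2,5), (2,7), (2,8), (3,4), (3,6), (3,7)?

Step 1: List the neighbors of each left vertex:
  1: 5, 8
  2: 4, 5, 7, 8
  3: 4, 6, 7

Step 2: Greedily match left vertices, then look for augmenting paths:
  Match 1 -- 5
  Match 2 -- 4
  Match 3 -- 6
  No augmenting path remains.

Step 3: Verify this is maximum:
  Matching size 3 = min(|L|, |R|) = min(3, 5), which is an upper bound, so this matching is maximum.

Maximum matching: {(1,5), (2,4), (3,6)}
Size: 3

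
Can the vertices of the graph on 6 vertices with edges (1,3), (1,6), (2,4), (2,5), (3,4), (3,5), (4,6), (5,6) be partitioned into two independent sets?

Step 1: Attempt 2-coloring using BFS:
  Start at vertex 1, assign color 0
  Color vertex 3 with color 1 (neighbor of 1)
  Color vertex 6 with color 1 (neighbor of 1)
  Color vertex 4 with color 0 (neighbor of 3)
  Color vertex 5 with color 0 (neighbor of 3)
  Color vertex 2 with color 1 (neighbor of 4)

Step 2: 2-coloring succeeded. No conflicts found.
  Set A (color 0): {1, 4, 5}
  Set B (color 1): {2, 3, 6}

The graph is bipartite with partition {1, 4, 5}, {2, 3, 6}.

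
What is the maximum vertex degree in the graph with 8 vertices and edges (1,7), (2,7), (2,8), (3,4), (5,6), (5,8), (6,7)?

Step 1: Count edges incident to each vertex:
  deg(1) = 1 (neighbors: 7)
  deg(2) = 2 (neighbors: 7, 8)
  deg(3) = 1 (neighbors: 4)
  deg(4) = 1 (neighbors: 3)
  deg(5) = 2 (neighbors: 6, 8)
  deg(6) = 2 (neighbors: 5, 7)
  deg(7) = 3 (neighbors: 1, 2, 6)
  deg(8) = 2 (neighbors: 2, 5)

Step 2: Find maximum:
  max(1, 2, 1, 1, 2, 2, 3, 2) = 3 (vertex 7)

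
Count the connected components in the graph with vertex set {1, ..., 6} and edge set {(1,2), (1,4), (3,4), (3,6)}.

Step 1: Build adjacency list from edges:
  1: 2, 4
  2: 1
  3: 4, 6
  4: 1, 3
  5: (none)
  6: 3

Step 2: Run BFS/DFS from vertex 1:
  Visited: {1, 2, 4, 3, 6}
  Reached 5 of 6 vertices

Step 3: Only 5 of 6 vertices reached. Graph is disconnected.
Connected components: {1, 2, 3, 4, 6}, {5}
Number of connected components: 2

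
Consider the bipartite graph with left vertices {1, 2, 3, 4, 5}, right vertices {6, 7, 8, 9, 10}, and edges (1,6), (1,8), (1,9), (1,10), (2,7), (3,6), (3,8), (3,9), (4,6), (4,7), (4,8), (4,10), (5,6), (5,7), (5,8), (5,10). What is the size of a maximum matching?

Step 1: List the neighbors of each left vertex:
  1: 6, 8, 9, 10
  2: 7
  3: 6, 8, 9
  4: 6, 7, 8, 10
  5: 6, 7, 8, 10

Step 2: Greedily match left vertices, then look for augmenting paths:
  Match 1 -- 9
  Match 2 -- 7
  Match 3 -- 8
  Match 4 -- 10
  Match 5 -- 6
  No augmenting path remains.

Step 3: Verify this is maximum:
  Matching size 5 = min(|L|, |R|) = min(5, 5), which is an upper bound, so this matching is maximum.

Maximum matching: {(1,9), (2,7), (3,8), (4,10), (5,6)}
Size: 5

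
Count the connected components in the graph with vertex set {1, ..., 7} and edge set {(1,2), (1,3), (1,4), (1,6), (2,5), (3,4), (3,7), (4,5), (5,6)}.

Step 1: Build adjacency list from edges:
  1: 2, 3, 4, 6
  2: 1, 5
  3: 1, 4, 7
  4: 1, 3, 5
  5: 2, 4, 6
  6: 1, 5
  7: 3

Step 2: Run BFS/DFS from vertex 1:
  Visited: {1, 2, 3, 4, 6, 5, 7}
  Reached 7 of 7 vertices

Step 3: All 7 vertices reached from vertex 1, so the graph is connected.
Number of connected components: 1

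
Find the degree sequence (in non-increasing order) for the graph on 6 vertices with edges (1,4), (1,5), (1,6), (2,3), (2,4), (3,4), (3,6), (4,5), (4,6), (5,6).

Step 1: Count edges incident to each vertex:
  deg(1) = 3 (neighbors: 4, 5, 6)
  deg(2) = 2 (neighbors: 3, 4)
  deg(3) = 3 (neighbors: 2, 4, 6)
  deg(4) = 5 (neighbors: 1, 2, 3, 5, 6)
  deg(5) = 3 (neighbors: 1, 4, 6)
  deg(6) = 4 (neighbors: 1, 3, 4, 5)

Step 2: Sort degrees in non-increasing order:
  Degrees: [3, 2, 3, 5, 3, 4] -> sorted: [5, 4, 3, 3, 3, 2]

Degree sequence: [5, 4, 3, 3, 3, 2]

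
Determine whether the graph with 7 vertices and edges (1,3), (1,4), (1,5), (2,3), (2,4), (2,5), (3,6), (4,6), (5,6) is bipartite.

Step 1: Attempt 2-coloring using BFS:
  Start at vertex 1, assign color 0
  Color vertex 3 with color 1 (neighbor of 1)
  Color vertex 4 with color 1 (neighbor of 1)
  Color vertex 5 with color 1 (neighbor of 1)
  Color vertex 2 with color 0 (neighbor of 3)
  Color vertex 6 with color 0 (neighbor of 3)
  Start new component at vertex 7, assign color 0

Step 2: 2-coloring succeeded. No conflicts found.
  Set A (color 0): {1, 2, 6, 7}
  Set B (color 1): {3, 4, 5}

The graph is bipartite with partition {1, 2, 6, 7}, {3, 4, 5}.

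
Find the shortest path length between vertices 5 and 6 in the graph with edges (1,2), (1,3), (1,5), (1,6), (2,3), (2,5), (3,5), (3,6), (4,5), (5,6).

Step 1: Build adjacency list:
  1: 2, 3, 5, 6
  2: 1, 3, 5
  3: 1, 2, 5, 6
  4: 5
  5: 1, 2, 3, 4, 6
  6: 1, 3, 5

Step 2: BFS from vertex 5 to find shortest path to 6:
  vertex 1 reached at distance 1
  vertex 2 reached at distance 1
  vertex 3 reached at distance 1
  vertex 4 reached at distance 1
  vertex 6 reached at distance 1

Step 3: Shortest path: 5 -> 6
Path length: 1 edge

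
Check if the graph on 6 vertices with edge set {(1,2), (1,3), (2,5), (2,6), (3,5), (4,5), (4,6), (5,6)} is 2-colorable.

Step 1: Attempt 2-coloring using BFS:
  Start at vertex 1, assign color 0
  Color vertex 2 with color 1 (neighbor of 1)
  Color vertex 3 with color 1 (neighbor of 1)
  Color vertex 5 with color 0 (neighbor of 2)
  Color vertex 6 with color 0 (neighbor of 2)
  Color vertex 4 with color 1 (neighbor of 5)

Step 2: Conflict found! Vertices 5 and 6 are adjacent but have the same color.
This means the graph contains an odd cycle.

The graph is NOT bipartite.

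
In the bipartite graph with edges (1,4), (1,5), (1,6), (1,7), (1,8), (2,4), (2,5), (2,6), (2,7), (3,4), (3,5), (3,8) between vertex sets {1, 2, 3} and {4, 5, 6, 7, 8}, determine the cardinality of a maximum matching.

Step 1: List the neighbors of each left vertex:
  1: 4, 5, 6, 7, 8
  2: 4, 5, 6, 7
  3: 4, 5, 8

Step 2: Greedily match left vertices, then look for augmenting paths:
  Match 1 -- 4
  Match 2 -- 5
  Match 3 -- 8
  No augmenting path remains.

Step 3: Verify this is maximum:
  Matching size 3 = min(|L|, |R|) = min(3, 5), which is an upper bound, so this matching is maximum.

Maximum matching: {(1,4), (2,5), (3,8)}
Size: 3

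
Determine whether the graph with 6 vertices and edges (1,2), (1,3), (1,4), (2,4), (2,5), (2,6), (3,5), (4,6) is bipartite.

Step 1: Attempt 2-coloring using BFS:
  Start at vertex 1, assign color 0
  Color vertex 2 with color 1 (neighbor of 1)
  Color vertex 3 with color 1 (neighbor of 1)
  Color vertex 4 with color 1 (neighbor of 1)

Step 2: Conflict found! Vertices 2 and 4 are adjacent but have the same color.
This means the graph contains an odd cycle.

The graph is NOT bipartite.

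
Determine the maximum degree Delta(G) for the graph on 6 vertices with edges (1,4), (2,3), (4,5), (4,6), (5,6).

Step 1: Count edges incident to each vertex:
  deg(1) = 1 (neighbors: 4)
  deg(2) = 1 (neighbors: 3)
  deg(3) = 1 (neighbors: 2)
  deg(4) = 3 (neighbors: 1, 5, 6)
  deg(5) = 2 (neighbors: 4, 6)
  deg(6) = 2 (neighbors: 4, 5)

Step 2: Find maximum:
  max(1, 1, 1, 3, 2, 2) = 3 (vertex 4)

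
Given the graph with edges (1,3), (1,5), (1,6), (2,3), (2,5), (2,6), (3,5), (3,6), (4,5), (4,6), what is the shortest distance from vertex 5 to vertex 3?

Step 1: Build adjacency list:
  1: 3, 5, 6
  2: 3, 5, 6
  3: 1, 2, 5, 6
  4: 5, 6
  5: 1, 2, 3, 4
  6: 1, 2, 3, 4

Step 2: BFS from vertex 5 to find shortest path to 3:
  vertex 1 reached at distance 1
  vertex 2 reached at distance 1
  vertex 3 reached at distance 1

Step 3: Shortest path: 5 -> 3
Path length: 1 edge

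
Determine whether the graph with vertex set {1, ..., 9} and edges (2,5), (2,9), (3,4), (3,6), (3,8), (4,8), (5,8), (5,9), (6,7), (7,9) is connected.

Step 1: Build adjacency list from edges:
  1: (none)
  2: 5, 9
  3: 4, 6, 8
  4: 3, 8
  5: 2, 8, 9
  6: 3, 7
  7: 6, 9
  8: 3, 4, 5
  9: 2, 5, 7

Step 2: Run BFS/DFS from vertex 1:
  Visited: {1}
  Reached 1 of 9 vertices

Step 3: Only 1 of 9 vertices reached. Graph is disconnected.
Connected components: {1}, {2, 3, 4, 5, 6, 7, 8, 9}
Answer: No, the graph is not connected (2 components).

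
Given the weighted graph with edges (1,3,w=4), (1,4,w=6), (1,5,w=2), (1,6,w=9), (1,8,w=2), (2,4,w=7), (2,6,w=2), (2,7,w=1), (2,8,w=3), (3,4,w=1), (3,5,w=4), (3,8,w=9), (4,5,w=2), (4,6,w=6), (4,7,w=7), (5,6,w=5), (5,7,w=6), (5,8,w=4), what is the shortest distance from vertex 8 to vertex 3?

Step 1: Build adjacency list with weights:
  1: 3(w=4), 4(w=6), 5(w=2), 6(w=9), 8(w=2)
  2: 4(w=7), 6(w=2), 7(w=1), 8(w=3)
  3: 1(w=4), 4(w=1), 5(w=4), 8(w=9)
  4: 1(w=6), 2(w=7), 3(w=1), 5(w=2), 6(w=6), 7(w=7)
  5: 1(w=2), 3(w=4), 4(w=2), 6(w=5), 7(w=6), 8(w=4)
  6: 1(w=9), 2(w=2), 4(w=6), 5(w=5)
  7: 2(w=1), 4(w=7), 5(w=6)
  8: 1(w=2), 2(w=3), 3(w=9), 5(w=4)

Step 2: Apply Dijkstra's algorithm from vertex 8:
  Visit vertex 8 (distance=0)
    Update dist[1] = 2
    Update dist[2] = 3
    Update dist[3] = 9
    Update dist[5] = 4
  Visit vertex 1 (distance=2)
    Update dist[3] = 6
    Update dist[4] = 8
    Update dist[6] = 11
  Visit vertex 2 (distance=3)
    Update dist[6] = 5
    Update dist[7] = 4
  Visit vertex 5 (distance=4)
    Update dist[4] = 6
  Visit vertex 7 (distance=4)
  Visit vertex 6 (distance=5)
  Visit vertex 3 (distance=6)

Step 3: Shortest path: 8 -> 1 -> 3
Total weight: 2 + 4 = 6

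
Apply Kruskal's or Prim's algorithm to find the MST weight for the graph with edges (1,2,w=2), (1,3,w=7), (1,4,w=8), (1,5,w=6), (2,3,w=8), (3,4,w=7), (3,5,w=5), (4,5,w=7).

Apply Kruskal's algorithm (sort edges by weight, add if no cycle):

Sorted edges by weight:
  (1,2) w=2
  (3,5) w=5
  (1,5) w=6
  (1,3) w=7
  (3,4) w=7
  (4,5) w=7
  (1,4) w=8
  (2,3) w=8

Add edge (1,2) w=2 -- no cycle. Running total: 2
Add edge (3,5) w=5 -- no cycle. Running total: 7
Add edge (1,5) w=6 -- no cycle. Running total: 13
Skip edge (1,3) w=7 -- would create cycle
Add edge (3,4) w=7 -- no cycle. Running total: 20

MST edges: (1,2,w=2), (3,5,w=5), (1,5,w=6), (3,4,w=7)
Total MST weight: 2 + 5 + 6 + 7 = 20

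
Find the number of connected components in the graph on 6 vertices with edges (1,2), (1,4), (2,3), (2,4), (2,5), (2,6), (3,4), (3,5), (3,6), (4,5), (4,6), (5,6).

Step 1: Build adjacency list from edges:
  1: 2, 4
  2: 1, 3, 4, 5, 6
  3: 2, 4, 5, 6
  4: 1, 2, 3, 5, 6
  5: 2, 3, 4, 6
  6: 2, 3, 4, 5

Step 2: Run BFS/DFS from vertex 1:
  Visited: {1, 2, 4, 3, 5, 6}
  Reached 6 of 6 vertices

Step 3: All 6 vertices reached from vertex 1, so the graph is connected.
Number of connected components: 1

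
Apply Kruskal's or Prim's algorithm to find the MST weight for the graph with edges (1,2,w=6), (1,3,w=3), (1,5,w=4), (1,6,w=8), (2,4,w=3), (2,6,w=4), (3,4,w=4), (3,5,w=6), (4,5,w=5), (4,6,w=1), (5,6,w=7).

Apply Kruskal's algorithm (sort edges by weight, add if no cycle):

Sorted edges by weight:
  (4,6) w=1
  (1,3) w=3
  (2,4) w=3
  (1,5) w=4
  (2,6) w=4
  (3,4) w=4
  (4,5) w=5
  (1,2) w=6
  (3,5) w=6
  (5,6) w=7
  (1,6) w=8

Add edge (4,6) w=1 -- no cycle. Running total: 1
Add edge (1,3) w=3 -- no cycle. Running total: 4
Add edge (2,4) w=3 -- no cycle. Running total: 7
Add edge (1,5) w=4 -- no cycle. Running total: 11
Skip edge (2,6) w=4 -- would create cycle
Add edge (3,4) w=4 -- no cycle. Running total: 15

MST edges: (4,6,w=1), (1,3,w=3), (2,4,w=3), (1,5,w=4), (3,4,w=4)
Total MST weight: 1 + 3 + 3 + 4 + 4 = 15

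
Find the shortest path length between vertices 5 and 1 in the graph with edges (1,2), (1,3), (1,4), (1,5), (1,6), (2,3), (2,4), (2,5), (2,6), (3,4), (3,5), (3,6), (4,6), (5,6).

Step 1: Build adjacency list:
  1: 2, 3, 4, 5, 6
  2: 1, 3, 4, 5, 6
  3: 1, 2, 4, 5, 6
  4: 1, 2, 3, 6
  5: 1, 2, 3, 6
  6: 1, 2, 3, 4, 5

Step 2: BFS from vertex 5 to find shortest path to 1:
  vertex 1 reached at distance 1

Step 3: Shortest path: 5 -> 1
Path length: 1 edge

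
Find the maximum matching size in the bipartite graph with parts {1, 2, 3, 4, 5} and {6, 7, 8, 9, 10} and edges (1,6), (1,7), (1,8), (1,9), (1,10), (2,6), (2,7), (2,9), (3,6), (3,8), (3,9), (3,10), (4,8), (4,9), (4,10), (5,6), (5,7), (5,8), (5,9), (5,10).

Step 1: List the neighbors of each left vertex:
  1: 6, 7, 8, 9, 10
  2: 6, 7, 9
  3: 6, 8, 9, 10
  4: 8, 9, 10
  5: 6, 7, 8, 9, 10

Step 2: Greedily match left vertices, then look for augmenting paths:
  Match 1 -- 6
  Match 2 -- 7
  Match 3 -- 8
  Match 4 -- 9
  Match 5 -- 10
  No augmenting path remains.

Step 3: Verify this is maximum:
  Matching size 5 = min(|L|, |R|) = min(5, 5), which is an upper bound, so this matching is maximum.

Maximum matching: {(1,6), (2,7), (3,8), (4,9), (5,10)}
Size: 5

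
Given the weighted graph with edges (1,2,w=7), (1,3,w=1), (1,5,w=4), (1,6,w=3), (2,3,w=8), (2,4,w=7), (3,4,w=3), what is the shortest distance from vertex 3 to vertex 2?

Step 1: Build adjacency list with weights:
  1: 2(w=7), 3(w=1), 5(w=4), 6(w=3)
  2: 1(w=7), 3(w=8), 4(w=7)
  3: 1(w=1), 2(w=8), 4(w=3)
  4: 2(w=7), 3(w=3)
  5: 1(w=4)
  6: 1(w=3)

Step 2: Apply Dijkstra's algorithm from vertex 3:
  Visit vertex 3 (distance=0)
    Update dist[1] = 1
    Update dist[2] = 8
    Update dist[4] = 3
  Visit vertex 1 (distance=1)
    Update dist[5] = 5
    Update dist[6] = 4
  Visit vertex 4 (distance=3)
  Visit vertex 6 (distance=4)
  Visit vertex 5 (distance=5)
  Visit vertex 2 (distance=8)

Step 3: Shortest path: 3 -> 2
Total weight: 8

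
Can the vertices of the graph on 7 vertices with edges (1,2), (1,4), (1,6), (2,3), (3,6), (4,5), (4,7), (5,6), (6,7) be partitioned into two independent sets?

Step 1: Attempt 2-coloring using BFS:
  Start at vertex 1, assign color 0
  Color vertex 2 with color 1 (neighbor of 1)
  Color vertex 4 with color 1 (neighbor of 1)
  Color vertex 6 with color 1 (neighbor of 1)
  Color vertex 3 with color 0 (neighbor of 2)
  Color vertex 5 with color 0 (neighbor of 4)
  Color vertex 7 with color 0 (neighbor of 4)

Step 2: 2-coloring succeeded. No conflicts found.
  Set A (color 0): {1, 3, 5, 7}
  Set B (color 1): {2, 4, 6}

The graph is bipartite with partition {1, 3, 5, 7}, {2, 4, 6}.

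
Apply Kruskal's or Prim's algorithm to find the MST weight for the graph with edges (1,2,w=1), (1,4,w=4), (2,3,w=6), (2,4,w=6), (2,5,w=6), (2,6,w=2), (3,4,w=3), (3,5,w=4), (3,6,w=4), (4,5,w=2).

Apply Kruskal's algorithm (sort edges by weight, add if no cycle):

Sorted edges by weight:
  (1,2) w=1
  (2,6) w=2
  (4,5) w=2
  (3,4) w=3
  (1,4) w=4
  (3,5) w=4
  (3,6) w=4
  (2,4) w=6
  (2,3) w=6
  (2,5) w=6

Add edge (1,2) w=1 -- no cycle. Running total: 1
Add edge (2,6) w=2 -- no cycle. Running total: 3
Add edge (4,5) w=2 -- no cycle. Running total: 5
Add edge (3,4) w=3 -- no cycle. Running total: 8
Add edge (1,4) w=4 -- no cycle. Running total: 12

MST edges: (1,2,w=1), (2,6,w=2), (4,5,w=2), (3,4,w=3), (1,4,w=4)
Total MST weight: 1 + 2 + 2 + 3 + 4 = 12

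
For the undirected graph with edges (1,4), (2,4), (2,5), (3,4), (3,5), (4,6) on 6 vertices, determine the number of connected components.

Step 1: Build adjacency list from edges:
  1: 4
  2: 4, 5
  3: 4, 5
  4: 1, 2, 3, 6
  5: 2, 3
  6: 4

Step 2: Run BFS/DFS from vertex 1:
  Visited: {1, 4, 2, 3, 6, 5}
  Reached 6 of 6 vertices

Step 3: All 6 vertices reached from vertex 1, so the graph is connected.
Number of connected components: 1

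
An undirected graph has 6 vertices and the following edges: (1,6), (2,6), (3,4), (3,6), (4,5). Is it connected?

Step 1: Build adjacency list from edges:
  1: 6
  2: 6
  3: 4, 6
  4: 3, 5
  5: 4
  6: 1, 2, 3

Step 2: Run BFS/DFS from vertex 1:
  Visited: {1, 6, 2, 3, 4, 5}
  Reached 6 of 6 vertices

Step 3: All 6 vertices reached from vertex 1, so the graph is connected.
Answer: Yes, the graph is connected.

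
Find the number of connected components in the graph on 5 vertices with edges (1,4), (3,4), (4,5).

Step 1: Build adjacency list from edges:
  1: 4
  2: (none)
  3: 4
  4: 1, 3, 5
  5: 4

Step 2: Run BFS/DFS from vertex 1:
  Visited: {1, 4, 3, 5}
  Reached 4 of 5 vertices

Step 3: Only 4 of 5 vertices reached. Graph is disconnected.
Connected components: {1, 3, 4, 5}, {2}
Number of connected components: 2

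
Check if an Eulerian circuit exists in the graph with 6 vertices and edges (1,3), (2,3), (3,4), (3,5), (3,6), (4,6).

Step 1: Find the degree of each vertex:
  deg(1) = 1
  deg(2) = 1
  deg(3) = 5
  deg(4) = 2
  deg(5) = 1
  deg(6) = 2

Step 2: Count vertices with odd degree:
  Odd-degree vertices: 1, 2, 3, 5 (4 total)

Step 3: Apply Euler's theorem:
  - Eulerian circuit exists iff graph is connected and all vertices have even degree
  - Eulerian path exists iff graph is connected and has 0 or 2 odd-degree vertices

Graph has 4 odd-degree vertices (need 0 or 2).
Neither Eulerian path nor Eulerian circuit exists.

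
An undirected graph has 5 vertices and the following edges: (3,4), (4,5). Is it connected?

Step 1: Build adjacency list from edges:
  1: (none)
  2: (none)
  3: 4
  4: 3, 5
  5: 4

Step 2: Run BFS/DFS from vertex 1:
  Visited: {1}
  Reached 1 of 5 vertices

Step 3: Only 1 of 5 vertices reached. Graph is disconnected.
Connected components: {1}, {2}, {3, 4, 5}
Answer: No, the graph is not connected (3 components).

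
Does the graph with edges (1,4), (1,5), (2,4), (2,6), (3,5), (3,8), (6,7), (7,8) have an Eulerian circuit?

Step 1: Find the degree of each vertex:
  deg(1) = 2
  deg(2) = 2
  deg(3) = 2
  deg(4) = 2
  deg(5) = 2
  deg(6) = 2
  deg(7) = 2
  deg(8) = 2

Step 2: Count vertices with odd degree:
  All vertices have even degree (0 odd-degree vertices)

Step 3: Apply Euler's theorem:
  - Eulerian circuit exists iff graph is connected and all vertices have even degree
  - Eulerian path exists iff graph is connected and has 0 or 2 odd-degree vertices

Graph is connected with 0 odd-degree vertices.
Both Eulerian circuit and Eulerian path exist.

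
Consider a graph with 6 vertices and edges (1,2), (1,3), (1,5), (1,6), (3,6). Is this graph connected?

Step 1: Build adjacency list from edges:
  1: 2, 3, 5, 6
  2: 1
  3: 1, 6
  4: (none)
  5: 1
  6: 1, 3

Step 2: Run BFS/DFS from vertex 1:
  Visited: {1, 2, 3, 5, 6}
  Reached 5 of 6 vertices

Step 3: Only 5 of 6 vertices reached. Graph is disconnected.
Connected components: {1, 2, 3, 5, 6}, {4}
Answer: No, the graph is not connected (2 components).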